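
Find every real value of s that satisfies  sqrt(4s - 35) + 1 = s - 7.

Isolate the radical: sqrt(4s - 35) = s - 8.
Square both sides: 4s - 35 = (s - 8)^2.
Expand and rearrange: s^2 - 20s + 99 = 0.
Solving gives s = 11 or s = 9.
Check each candidate in the original equation:
  s = 11: sqrt(9) = 3, while s - 8 = 3 — valid.
  s = 9: sqrt(1) = 1, while s - 8 = 1 — valid.

s = 9 or s = 11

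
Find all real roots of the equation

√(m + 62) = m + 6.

m = 2

Square both sides: m + 62 = (m + 6)².
Expand and rearrange: m² + 11m - 26 = 0.
Solving gives m = 2 or m = -13.
Check each candidate in the original equation:
  m = 2: √(64) = 8, while m + 6 = 8 — valid.
  m = -13: √(49) = 7, while m + 6 = -7 — extraneous.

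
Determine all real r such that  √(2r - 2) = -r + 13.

r = 9

Square both sides: 2r - 2 = (-r + 13)².
Expand and rearrange: r² - 28r + 171 = 0.
Solving gives r = 19 or r = 9.
Check each candidate in the original equation:
  r = 19: √(36) = 6, while -r + 13 = -6 — extraneous.
  r = 9: √(16) = 4, while -r + 13 = 4 — valid.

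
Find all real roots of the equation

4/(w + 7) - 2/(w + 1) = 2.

w = -4 or w = -3

Multiply both sides by (w + 7)(w + 1):
4(w + 1) - 2(w + 7) = 2(w + 7)(w + 1).
Expand and collect terms: 2w² + 14w + 24 = 0.
Factor or apply the quadratic formula: w = -3 or w = -4.
Neither value makes a denominator zero (w ≠ -7, w ≠ -1), so both are valid.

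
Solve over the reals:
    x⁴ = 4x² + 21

x = -2.6458 or x = 2.6458

Let u = x². The equation becomes u² - 4u - 21 = 0.
Factor: (u + 3)(u - 7) = 0, so u = -3 or u = 7.
x² = -3 < 0 has no real solution.
x² = 7 gives x = ±√(7) ≈ ±2.6458.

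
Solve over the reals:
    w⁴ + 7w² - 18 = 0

Let u = w². The equation becomes u² + 7u - 18 = 0.
Factor: (u + 9)(u - 2) = 0, so u = -9 or u = 2.
w² = -9 < 0 has no real solution.
w² = 2 gives w = ±√(2) ≈ ±1.4142.

w = -1.4142 or w = 1.4142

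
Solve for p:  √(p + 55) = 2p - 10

Square both sides: p + 55 = (2p - 10)².
Expand and rearrange: 4p² - 41p + 45 = 0.
Solving gives p = 9 or p = 1.25.
Check each candidate in the original equation:
  p = 9: √(64) = 8, while 2p - 10 = 8 — valid.
  p = 1.25: √(56.25) = 7.5, while 2p - 10 = -7.5 — extraneous.

p = 9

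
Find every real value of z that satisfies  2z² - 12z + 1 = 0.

Discriminant: (-12)² − 4·2·1 = 136.
Quadratic formula: z = (12 ± √136) / 4.
So z = √(34)/2 + 3 ≈ 5.9155 or z = 3 - √(34)/2 ≈ 0.0845.

z = 0.0845 or z = 5.9155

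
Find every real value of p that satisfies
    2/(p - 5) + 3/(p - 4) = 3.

Multiply both sides by (p - 5)(p - 4):
2(p - 4) + 3(p - 5) = 3(p - 5)(p - 4).
Expand and collect terms: 3p² - 32p + 83 = 0.
By the quadratic formula, p = (32 ± √28) / 6, so p ≈ 6.2153 or p ≈ 4.4514.
Neither value makes a denominator zero (p ≠ 5, p ≠ 4), so both are valid.

p = 4.4514 or p = 6.2153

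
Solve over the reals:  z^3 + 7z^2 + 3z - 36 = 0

z = -4.8541 or z = -4 or z = 1.8541

Possible rational roots are divisors of -36. Testing z = -4 gives 0, so (z + 4) is a factor.
Divide: z^3 + 7z^2 + 3z - 36 = (z + 4)(z^2 + 3z - 9).
Apply the quadratic formula to z^2 + 3z - 9 = 0: z = (-3 +/- sqrt(45))/2, i.e. z ~= 1.8541 or z ~= -4.8541.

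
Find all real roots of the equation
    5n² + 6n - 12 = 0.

Discriminant: (6)² − 4·5·(-12) = 276.
Quadratic formula: n = (-6 ± √276) / 10.
So n = -3/5 + √(69)/5 ≈ 1.0613 or n = -√(69)/5 - 3/5 ≈ -2.2613.

n = -2.2613 or n = 1.0613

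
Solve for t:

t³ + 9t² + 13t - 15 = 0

t = -6.7417 or t = -3 or t = 0.7417

Possible rational roots are divisors of -15. Testing t = -3 gives 0, so (t + 3) is a factor.
Divide: t³ + 9t² + 13t - 15 = (t + 3)(t² + 6t - 5).
Apply the quadratic formula to t² + 6t - 5 = 0: t = (-6 ± √56)/2, i.e. t ≈ 0.7417 or t ≈ -6.7417.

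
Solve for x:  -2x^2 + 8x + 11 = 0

Discriminant: (8)^2 - 4*(-2)*11 = 152.
Quadratic formula: x = (-8 +/- sqrt(152)) / (-4).
So x = 2 - sqrt(38)/2 ~= -1.0822 or x = 2 + sqrt(38)/2 ~= 5.0822.

x = -1.0822 or x = 5.0822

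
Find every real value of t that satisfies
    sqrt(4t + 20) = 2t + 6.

t = -1

Square both sides: 4t + 20 = (2t + 6)^2.
Expand and rearrange: 4t^2 + 20t + 16 = 0.
Solving gives t = -1 or t = -4.
Check each candidate in the original equation:
  t = -1: sqrt(16) = 4, while 2t + 6 = 4 — valid.
  t = -4: sqrt(4) = 2, while 2t + 6 = -2 — extraneous.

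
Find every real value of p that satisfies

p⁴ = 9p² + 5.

p = -3.0862 or p = 3.0862

Let u = p². The equation becomes u² - 9u - 5 = 0.
By the quadratic formula, u = 9/2 + √(101)/2 or u = 9/2 - √(101)/2.
p² = 9/2 + √(101)/2 gives p = ±√(9/2 + √(101)/2) ≈ ±3.0862.
p² = 9/2 - √(101)/2 < 0 has no real solution.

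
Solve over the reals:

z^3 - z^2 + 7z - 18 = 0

z = 2

Possible rational roots are divisors of -18. Testing z = 2 gives 0, so (z - 2) is a factor.
Divide: z^3 - z^2 + 7z - 18 = (z - 2)(z^2 + z + 9).
The quadratic z^2 + z + 9 has discriminant -35 < 0, so no further real roots.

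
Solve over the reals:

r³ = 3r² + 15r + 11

Rearrange: r³ - 3r² - 15r - 11 = 0.
Possible rational roots are divisors of -11. Testing r = -1 gives 0, so (r + 1) is a factor.
Divide: r³ - 3r² - 15r - 11 = (r + 1)(r² - 4r - 11).
Apply the quadratic formula to r² - 4r - 11 = 0: r = (4 ± √60)/2, i.e. r ≈ 5.873 or r ≈ -1.873.

r = -1.873 or r = -1 or r = 5.873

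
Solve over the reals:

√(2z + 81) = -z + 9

Square both sides: 2z + 81 = (-z + 9)².
Expand and rearrange: z² - 20z = 0.
Solving gives z = 20 or z = 0.
Check each candidate in the original equation:
  z = 20: √(121) = 11, while -z + 9 = -11 — extraneous.
  z = 0: √(81) = 9, while -z + 9 = 9 — valid.

z = 0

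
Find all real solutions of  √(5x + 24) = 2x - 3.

x = 5

Square both sides: 5x + 24 = (2x - 3)².
Expand and rearrange: 4x² - 17x - 15 = 0.
Solving gives x = 5 or x = -0.75.
Check each candidate in the original equation:
  x = 5: √(49) = 7, while 2x - 3 = 7 — valid.
  x = -0.75: √(20.25) = 4.5, while 2x - 3 = -4.5 — extraneous.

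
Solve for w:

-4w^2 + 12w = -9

Rearrange to standard form: -4w^2 + 12w + 9 = 0.
Discriminant: (12)^2 - 4*(-4)*9 = 288.
Quadratic formula: w = (-12 +/- sqrt(288)) / (-8).
So w = 3/2 - 3*sqrt(2)/2 ~= -0.6213 or w = 3/2 + 3*sqrt(2)/2 ~= 3.6213.

w = -0.6213 or w = 3.6213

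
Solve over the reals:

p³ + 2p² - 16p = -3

p = -5.1926 or p = 0.1926 or p = 3

Rearrange: p³ + 2p² - 16p + 3 = 0.
Possible rational roots are divisors of 3. Testing p = 3 gives 0, so (p - 3) is a factor.
Divide: p³ + 2p² - 16p + 3 = (p - 3)(p² + 5p - 1).
Apply the quadratic formula to p² + 5p - 1 = 0: p = (-5 ± √29)/2, i.e. p ≈ 0.1926 or p ≈ -5.1926.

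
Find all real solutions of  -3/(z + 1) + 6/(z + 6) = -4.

Multiply both sides by (z + 1)(z + 6):
-3(z + 6) + 6(z + 1) = -4(z + 1)(z + 6).
Expand and collect terms: -4z² - 31z - 12 = 0.
By the quadratic formula, z = (31 ± √769) / -8, so z ≈ -7.3414 or z ≈ -0.4086.
Neither value makes a denominator zero (z ≠ -1, z ≠ -6), so both are valid.

z = -7.3414 or z = -0.4086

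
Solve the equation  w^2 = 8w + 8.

Rearrange to standard form: w^2 - 8w - 8 = 0.
Discriminant: (-8)^2 - 4*1*(-8) = 96.
Quadratic formula: w = (8 +/- sqrt(96)) / 2.
So w = 4 + 2*sqrt(6) ~= 8.899 or w = 4 - 2*sqrt(6) ~= -0.899.

w = -0.899 or w = 8.899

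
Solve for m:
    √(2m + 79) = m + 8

m = 1

Square both sides: 2m + 79 = (m + 8)².
Expand and rearrange: m² + 14m - 15 = 0.
Solving gives m = 1 or m = -15.
Check each candidate in the original equation:
  m = 1: √(81) = 9, while m + 8 = 9 — valid.
  m = -15: √(49) = 7, while m + 8 = -7 — extraneous.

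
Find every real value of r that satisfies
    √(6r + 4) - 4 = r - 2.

Isolate the radical: √(6r + 4) = r + 2.
Square both sides: 6r + 4 = (r + 2)².
Expand and rearrange: r² - 2r = 0.
Solving gives r = 2 or r = 0.
Check each candidate in the original equation:
  r = 2: √(16) = 4, while r + 2 = 4 — valid.
  r = 0: √(4) = 2, while r + 2 = 2 — valid.

r = 0 or r = 2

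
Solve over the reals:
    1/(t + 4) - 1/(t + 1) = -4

Multiply both sides by (t + 4)(t + 1):
(t + 1) - (t + 4) = -4(t + 4)(t + 1).
Expand and collect terms: -4t² - 20t - 13 = 0.
By the quadratic formula, t = (20 ± √192) / -8, so t ≈ -4.2321 or t ≈ -0.7679.
Neither value makes a denominator zero (t ≠ -4, t ≠ -1), so both are valid.

t = -4.2321 or t = -0.7679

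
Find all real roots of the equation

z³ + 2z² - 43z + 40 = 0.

z = -8 or z = 1 or z = 5

Possible rational roots are divisors of 40. Testing z = 5 gives 0, so (z - 5) is a factor.
Divide: z³ + 2z² - 43z + 40 = (z - 5)(z² + 7z - 8).
Factor the quadratic: z = 1 or z = -8.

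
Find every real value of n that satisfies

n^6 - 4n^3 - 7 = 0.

Let u = n^3. The equation becomes u^2 - 4u - 7 = 0.
By the quadratic formula, u = 2 + sqrt(11) or u = 2 - sqrt(11).
n^3 = 2 + sqrt(11) gives n = (2 + sqrt(11))^(1/3) ~= 1.7453.
n^3 = 2 - sqrt(11) gives n = -(-2 + sqrt(11))^(1/3) ~= -1.096.

n = -1.096 or n = 1.7453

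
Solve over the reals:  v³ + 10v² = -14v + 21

Rearrange: v³ + 10v² + 14v - 21 = 0.
Possible rational roots are divisors of -21. Testing v = -3 gives 0, so (v + 3) is a factor.
Divide: v³ + 10v² + 14v - 21 = (v + 3)(v² + 7v - 7).
Apply the quadratic formula to v² + 7v - 7 = 0: v = (-7 ± √77)/2, i.e. v ≈ 0.8875 or v ≈ -7.8875.

v = -7.8875 or v = -3 or v = 0.8875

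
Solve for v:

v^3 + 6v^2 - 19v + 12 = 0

Possible rational roots are divisors of 12. Testing v = 1 gives 0, so (v - 1) is a factor.
Divide: v^3 + 6v^2 - 19v + 12 = (v - 1)(v^2 + 7v - 12).
Apply the quadratic formula to v^2 + 7v - 12 = 0: v = (-7 +/- sqrt(97))/2, i.e. v ~= 1.4244 or v ~= -8.4244.

v = -8.4244 or v = 1 or v = 1.4244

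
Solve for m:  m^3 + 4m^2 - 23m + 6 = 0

m = -7.2749 or m = 0.2749 or m = 3

Possible rational roots are divisors of 6. Testing m = 3 gives 0, so (m - 3) is a factor.
Divide: m^3 + 4m^2 - 23m + 6 = (m - 3)(m^2 + 7m - 2).
Apply the quadratic formula to m^2 + 7m - 2 = 0: m = (-7 +/- sqrt(57))/2, i.e. m ~= 0.2749 or m ~= -7.2749.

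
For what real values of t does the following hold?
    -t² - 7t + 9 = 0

Discriminant: (-7)² − 4·(-1)·9 = 85.
Quadratic formula: t = (7 ± √85) / (-2).
So t = -√(85)/2 - 7/2 ≈ -8.1098 or t = -7/2 + √(85)/2 ≈ 1.1098.

t = -8.1098 or t = 1.1098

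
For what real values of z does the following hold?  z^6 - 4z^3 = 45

Let u = z^3. The equation becomes u^2 - 4u - 45 = 0.
Factor: (u + 5)(u - 9) = 0, so u = -5 or u = 9.
z^3 = -5 gives z = -(5)^(1/3) ~= -1.71.
z^3 = 9 gives z = (9)^(1/3) ~= 2.0801.

z = -1.71 or z = 2.0801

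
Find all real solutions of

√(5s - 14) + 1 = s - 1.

s = 3 or s = 6

Isolate the radical: √(5s - 14) = s - 2.
Square both sides: 5s - 14 = (s - 2)².
Expand and rearrange: s² - 9s + 18 = 0.
Solving gives s = 6 or s = 3.
Check each candidate in the original equation:
  s = 6: √(16) = 4, while s - 2 = 4 — valid.
  s = 3: √(1) = 1, while s - 2 = 1 — valid.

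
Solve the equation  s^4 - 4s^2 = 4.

Let u = s^2. The equation becomes u^2 - 4u - 4 = 0.
By the quadratic formula, u = 2 + 2*sqrt(2) or u = 2 - 2*sqrt(2).
s^2 = 2 + 2*sqrt(2) gives s = +/-sqrt(2 + 2*sqrt(2)) ~= +/-2.1974.
s^2 = 2 - 2*sqrt(2) < 0 has no real solution.

s = -2.1974 or s = 2.1974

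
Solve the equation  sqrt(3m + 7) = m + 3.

m = -2 or m = -1

Square both sides: 3m + 7 = (m + 3)^2.
Expand and rearrange: m^2 + 3m + 2 = 0.
Solving gives m = -1 or m = -2.
Check each candidate in the original equation:
  m = -1: sqrt(4) = 2, while m + 3 = 2 — valid.
  m = -2: sqrt(1) = 1, while m + 3 = 1 — valid.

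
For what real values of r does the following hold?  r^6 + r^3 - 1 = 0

r = -1.174 or r = 0.8518

Let u = r^3. The equation becomes u^2 + u - 1 = 0.
By the quadratic formula, u = -1/2 + sqrt(5)/2 or u = -sqrt(5)/2 - 1/2.
r^3 = -1/2 + sqrt(5)/2 gives r = (-1/2 + sqrt(5)/2)^(1/3) ~= 0.8518.
r^3 = -sqrt(5)/2 - 1/2 gives r = -(1/2 + sqrt(5)/2)^(1/3) ~= -1.174.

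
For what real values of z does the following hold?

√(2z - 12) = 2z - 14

z = 8

Square both sides: 2z - 12 = (2z - 14)².
Expand and rearrange: 4z² - 58z + 208 = 0.
Solving gives z = 8 or z = 6.5.
Check each candidate in the original equation:
  z = 8: √(4) = 2, while 2z - 14 = 2 — valid.
  z = 6.5: √(1) = 1, while 2z - 14 = -1 — extraneous.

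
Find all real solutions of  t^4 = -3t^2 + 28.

t = -2 or t = 2

Let u = t^2. The equation becomes u^2 + 3u - 28 = 0.
Factor: (u - 4)(u + 7) = 0, so u = 4 or u = -7.
t^2 = 4 gives t = +/-2.
t^2 = -7 < 0 has no real solution.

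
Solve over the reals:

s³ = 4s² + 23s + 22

Rearrange: s³ - 4s² - 23s - 22 = 0.
Possible rational roots are divisors of -22. Testing s = -2 gives 0, so (s + 2) is a factor.
Divide: s³ - 4s² - 23s - 22 = (s + 2)(s² - 6s - 11).
Apply the quadratic formula to s² - 6s - 11 = 0: s = (6 ± √80)/2, i.e. s ≈ 7.4721 or s ≈ -1.4721.

s = -2 or s = -1.4721 or s = 7.4721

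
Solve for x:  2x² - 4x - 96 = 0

x = -6 or x = 8

Factor: 2(x + 6)(x - 8) = 0.
So x = -6 or x = 8.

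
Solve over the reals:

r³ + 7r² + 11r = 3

r = -4.2361 or r = -3 or r = 0.2361

Rearrange: r³ + 7r² + 11r - 3 = 0.
Possible rational roots are divisors of -3. Testing r = -3 gives 0, so (r + 3) is a factor.
Divide: r³ + 7r² + 11r - 3 = (r + 3)(r² + 4r - 1).
Apply the quadratic formula to r² + 4r - 1 = 0: r = (-4 ± √20)/2, i.e. r ≈ 0.2361 or r ≈ -4.2361.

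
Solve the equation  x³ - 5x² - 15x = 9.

x = -1.2426 or x = -1 or x = 7.2426

Rearrange: x³ - 5x² - 15x - 9 = 0.
Possible rational roots are divisors of -9. Testing x = -1 gives 0, so (x + 1) is a factor.
Divide: x³ - 5x² - 15x - 9 = (x + 1)(x² - 6x - 9).
Apply the quadratic formula to x² - 6x - 9 = 0: x = (6 ± √72)/2, i.e. x ≈ 7.2426 or x ≈ -1.2426.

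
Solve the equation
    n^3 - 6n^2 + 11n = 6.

n = 1 or n = 2 or n = 3

Rearrange: n^3 - 6n^2 + 11n - 6 = 0.
Possible rational roots are divisors of -6. Testing n = 1 gives 0, so (n - 1) is a factor.
Divide: n^3 - 6n^2 + 11n - 6 = (n - 1)(n^2 - 5n + 6).
Factor the quadratic: n = 3 or n = 2.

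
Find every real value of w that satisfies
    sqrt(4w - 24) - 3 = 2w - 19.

w = 10

Isolate the radical: sqrt(4w - 24) = 2w - 16.
Square both sides: 4w - 24 = (2w - 16)^2.
Expand and rearrange: 4w^2 - 68w + 280 = 0.
Solving gives w = 10 or w = 7.
Check each candidate in the original equation:
  w = 10: sqrt(16) = 4, while 2w - 16 = 4 — valid.
  w = 7: sqrt(4) = 2, while 2w - 16 = -2 — extraneous.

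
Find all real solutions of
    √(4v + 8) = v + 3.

v = -1

Square both sides: 4v + 8 = (v + 3)².
Expand and rearrange: v² + 2v + 1 = 0.
This gives the repeated root v = -1.
Check in the original equation:
  v = -1: √(4) = 2, while v + 3 = 2 — valid.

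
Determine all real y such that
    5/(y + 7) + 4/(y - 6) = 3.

Multiply both sides by (y + 7)(y - 6):
5(y - 6) + 4(y + 7) = 3(y + 7)(y - 6).
Expand and collect terms: 3y^2 - 6y - 124 = 0.
By the quadratic formula, y = (6 +/- sqrt(1524)) / 6, so y ~= 7.5064 or y ~= -5.5064.
Neither value makes a denominator zero (y != -7, y != 6), so both are valid.

y = -5.5064 or y = 7.5064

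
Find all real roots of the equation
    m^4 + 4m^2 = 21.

m = -1.7321 or m = 1.7321

Let u = m^2. The equation becomes u^2 + 4u - 21 = 0.
Factor: (u + 7)(u - 3) = 0, so u = -7 or u = 3.
m^2 = -7 < 0 has no real solution.
m^2 = 3 gives m = +/-sqrt(3) ~= +/-1.7321.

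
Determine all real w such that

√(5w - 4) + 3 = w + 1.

w = 8

Isolate the radical: √(5w - 4) = w - 2.
Square both sides: 5w - 4 = (w - 2)².
Expand and rearrange: w² - 9w + 8 = 0.
Solving gives w = 8 or w = 1.
Check each candidate in the original equation:
  w = 8: √(36) = 6, while w - 2 = 6 — valid.
  w = 1: √(1) = 1, while w - 2 = -1 — extraneous.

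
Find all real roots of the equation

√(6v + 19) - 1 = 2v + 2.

Isolate the radical: √(6v + 19) = 2v + 3.
Square both sides: 6v + 19 = (2v + 3)².
Expand and rearrange: 4v² + 6v - 10 = 0.
Solving gives v = 1 or v = -2.5.
Check each candidate in the original equation:
  v = 1: √(25) = 5, while 2v + 3 = 5 — valid.
  v = -2.5: √(4) = 2, while 2v + 3 = -2 — extraneous.

v = 1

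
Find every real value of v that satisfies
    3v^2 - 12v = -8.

Rearrange to standard form: 3v^2 - 12v + 8 = 0.
Discriminant: (-12)^2 - 4*3*8 = 48.
Quadratic formula: v = (12 +/- sqrt(48)) / 6.
So v = 2*sqrt(3)/3 + 2 ~= 3.1547 or v = 2 - 2*sqrt(3)/3 ~= 0.8453.

v = 0.8453 or v = 3.1547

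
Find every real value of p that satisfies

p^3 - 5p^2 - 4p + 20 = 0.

Possible rational roots are divisors of 20. Testing p = 5 gives 0, so (p - 5) is a factor.
Divide: p^3 - 5p^2 - 4p + 20 = (p - 5)(p^2 - 4).
Factor the quadratic: p = 2 or p = -2.

p = -2 or p = 2 or p = 5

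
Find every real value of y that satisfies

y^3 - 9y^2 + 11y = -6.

y = -0.4051 or y = 2 or y = 7.4051

Rearrange: y^3 - 9y^2 + 11y + 6 = 0.
Possible rational roots are divisors of 6. Testing y = 2 gives 0, so (y - 2) is a factor.
Divide: y^3 - 9y^2 + 11y + 6 = (y - 2)(y^2 - 7y - 3).
Apply the quadratic formula to y^2 - 7y - 3 = 0: y = (7 +/- sqrt(61))/2, i.e. y ~= 7.4051 or y ~= -0.4051.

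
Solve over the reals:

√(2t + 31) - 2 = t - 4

t = 9

Isolate the radical: √(2t + 31) = t - 2.
Square both sides: 2t + 31 = (t - 2)².
Expand and rearrange: t² - 6t - 27 = 0.
Solving gives t = 9 or t = -3.
Check each candidate in the original equation:
  t = 9: √(49) = 7, while t - 2 = 7 — valid.
  t = -3: √(25) = 5, while t - 2 = -5 — extraneous.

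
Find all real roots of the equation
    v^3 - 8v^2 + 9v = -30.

Rearrange: v^3 - 8v^2 + 9v + 30 = 0.
Possible rational roots are divisors of 30. Testing v = 5 gives 0, so (v - 5) is a factor.
Divide: v^3 - 8v^2 + 9v + 30 = (v - 5)(v^2 - 3v - 6).
Apply the quadratic formula to v^2 - 3v - 6 = 0: v = (3 +/- sqrt(33))/2, i.e. v ~= 4.3723 or v ~= -1.3723.

v = -1.3723 or v = 4.3723 or v = 5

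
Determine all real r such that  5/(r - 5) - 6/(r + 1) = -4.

r = 1.25 or r = 3

Multiply both sides by (r - 5)(r + 1):
5(r + 1) - 6(r - 5) = -4(r - 5)(r + 1).
Expand and collect terms: -4r² + 17r - 15 = 0.
Factor or apply the quadratic formula: r = 1.25 or r = 3.
Neither value makes a denominator zero (r ≠ 5, r ≠ -1), so both are valid.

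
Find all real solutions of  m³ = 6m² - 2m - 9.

Rearrange: m³ - 6m² + 2m + 9 = 0.
Possible rational roots are divisors of 9. Testing m = -1 gives 0, so (m + 1) is a factor.
Divide: m³ - 6m² + 2m + 9 = (m + 1)(m² - 7m + 9).
Apply the quadratic formula to m² - 7m + 9 = 0: m = (7 ± √13)/2, i.e. m ≈ 5.3028 or m ≈ 1.6972.

m = -1 or m = 1.6972 or m = 5.3028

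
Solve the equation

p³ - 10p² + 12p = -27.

p = -1.1098 or p = 3 or p = 8.1098

Rearrange: p³ - 10p² + 12p + 27 = 0.
Possible rational roots are divisors of 27. Testing p = 3 gives 0, so (p - 3) is a factor.
Divide: p³ - 10p² + 12p + 27 = (p - 3)(p² - 7p - 9).
Apply the quadratic formula to p² - 7p - 9 = 0: p = (7 ± √85)/2, i.e. p ≈ 8.1098 or p ≈ -1.1098.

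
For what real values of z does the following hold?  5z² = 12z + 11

Rearrange to standard form: 5z² - 12z - 11 = 0.
Discriminant: (-12)² − 4·5·(-11) = 364.
Quadratic formula: z = (12 ± √364) / 10.
So z = 6/5 + √(91)/5 ≈ 3.1079 or z = 6/5 - √(91)/5 ≈ -0.7079.

z = -0.7079 or z = 3.1079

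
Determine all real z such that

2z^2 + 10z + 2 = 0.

Discriminant: (10)^2 - 4*2*2 = 84.
Quadratic formula: z = (-10 +/- sqrt(84)) / 4.
So z = -5/2 + sqrt(21)/2 ~= -0.2087 or z = -5/2 - sqrt(21)/2 ~= -4.7913.

z = -4.7913 or z = -0.2087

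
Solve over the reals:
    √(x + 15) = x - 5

x = 10

Square both sides: x + 15 = (x - 5)².
Expand and rearrange: x² - 11x + 10 = 0.
Solving gives x = 10 or x = 1.
Check each candidate in the original equation:
  x = 10: √(25) = 5, while x - 5 = 5 — valid.
  x = 1: √(16) = 4, while x - 5 = -4 — extraneous.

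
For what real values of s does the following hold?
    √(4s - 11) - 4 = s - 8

Isolate the radical: √(4s - 11) = s - 4.
Square both sides: 4s - 11 = (s - 4)².
Expand and rearrange: s² - 12s + 27 = 0.
Solving gives s = 9 or s = 3.
Check each candidate in the original equation:
  s = 9: √(25) = 5, while s - 4 = 5 — valid.
  s = 3: √(1) = 1, while s - 4 = -1 — extraneous.

s = 9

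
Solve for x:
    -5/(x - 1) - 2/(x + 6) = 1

Multiply both sides by (x - 1)(x + 6):
-5(x + 6) - 2(x - 1) = (x - 1)(x + 6).
Expand and collect terms: x^2 + 12x + 22 = 0.
By the quadratic formula, x = (-12 +/- sqrt(56)) / 2, so x ~= -2.2583 or x ~= -9.7417.
Neither value makes a denominator zero (x != 1, x != -6), so both are valid.

x = -9.7417 or x = -2.2583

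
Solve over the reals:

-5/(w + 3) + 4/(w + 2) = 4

w = -3.8042 or w = -1.4458

Multiply both sides by (w + 3)(w + 2):
-5(w + 2) + 4(w + 3) = 4(w + 3)(w + 2).
Expand and collect terms: 4w^2 + 21w + 22 = 0.
By the quadratic formula, w = (-21 +/- sqrt(89)) / 8, so w ~= -1.4458 or w ~= -3.8042.
Neither value makes a denominator zero (w != -3, w != -2), so both are valid.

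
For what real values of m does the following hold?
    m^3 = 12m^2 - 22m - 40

Rearrange: m^3 - 12m^2 + 22m + 40 = 0.
Possible rational roots are divisors of 40. Testing m = 4 gives 0, so (m - 4) is a factor.
Divide: m^3 - 12m^2 + 22m + 40 = (m - 4)(m^2 - 8m - 10).
Apply the quadratic formula to m^2 - 8m - 10 = 0: m = (8 +/- sqrt(104))/2, i.e. m ~= 9.099 or m ~= -1.099.

m = -1.099 or m = 4 or m = 9.099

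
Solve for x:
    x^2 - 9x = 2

Rearrange to standard form: x^2 - 9x - 2 = 0.
Discriminant: (-9)^2 - 4*1*(-2) = 89.
Quadratic formula: x = (9 +/- sqrt(89)) / 2.
So x = 9/2 + sqrt(89)/2 ~= 9.217 or x = 9/2 - sqrt(89)/2 ~= -0.217.

x = -0.217 or x = 9.217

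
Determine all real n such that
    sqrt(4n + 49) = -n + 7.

n = 0

Square both sides: 4n + 49 = (-n + 7)^2.
Expand and rearrange: n^2 - 18n = 0.
Solving gives n = 18 or n = 0.
Check each candidate in the original equation:
  n = 18: sqrt(121) = 11, while -n + 7 = -11 — extraneous.
  n = 0: sqrt(49) = 7, while -n + 7 = 7 — valid.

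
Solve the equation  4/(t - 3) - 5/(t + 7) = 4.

t = -8.1471 or t = 3.8971

Multiply both sides by (t - 3)(t + 7):
4(t + 7) - 5(t - 3) = 4(t - 3)(t + 7).
Expand and collect terms: 4t² + 17t - 127 = 0.
By the quadratic formula, t = (-17 ± √2321) / 8, so t ≈ 3.8971 or t ≈ -8.1471.
Neither value makes a denominator zero (t ≠ 3, t ≠ -7), so both are valid.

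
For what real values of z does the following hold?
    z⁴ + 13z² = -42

Let u = z². The equation becomes u² + 13u + 42 = 0.
Factor: (u + 6)(u + 7) = 0, so u = -6 or u = -7.
z² = -6 < 0 has no real solution.
z² = -7 < 0 has no real solution.

No real solutions.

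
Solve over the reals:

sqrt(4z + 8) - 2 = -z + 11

z = 7

Isolate the radical: sqrt(4z + 8) = -z + 13.
Square both sides: 4z + 8 = (-z + 13)^2.
Expand and rearrange: z^2 - 30z + 161 = 0.
Solving gives z = 23 or z = 7.
Check each candidate in the original equation:
  z = 23: sqrt(100) = 10, while -z + 13 = -10 — extraneous.
  z = 7: sqrt(36) = 6, while -z + 13 = 6 — valid.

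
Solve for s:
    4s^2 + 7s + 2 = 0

Discriminant: (7)^2 - 4*4*2 = 17.
Quadratic formula: s = (-7 +/- sqrt(17)) / 8.
So s = -7/8 + sqrt(17)/8 ~= -0.3596 or s = -7/8 - sqrt(17)/8 ~= -1.3904.

s = -1.3904 or s = -0.3596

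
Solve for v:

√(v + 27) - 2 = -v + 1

v = -2

Isolate the radical: √(v + 27) = -v + 3.
Square both sides: v + 27 = (-v + 3)².
Expand and rearrange: v² - 7v - 18 = 0.
Solving gives v = 9 or v = -2.
Check each candidate in the original equation:
  v = 9: √(36) = 6, while -v + 3 = -6 — extraneous.
  v = -2: √(25) = 5, while -v + 3 = 5 — valid.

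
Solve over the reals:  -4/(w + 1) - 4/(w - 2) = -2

w = 0 or w = 5

Multiply both sides by (w + 1)(w - 2):
-4(w - 2) - 4(w + 1) = -2(w + 1)(w - 2).
Expand and collect terms: -2w^2 + 10w = 0.
Factor or apply the quadratic formula: w = 0 or w = 5.
Neither value makes a denominator zero (w != -1, w != 2), so both are valid.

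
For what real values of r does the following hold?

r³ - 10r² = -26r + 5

r = 0.2087 or r = 4.7913 or r = 5

Rearrange: r³ - 10r² + 26r - 5 = 0.
Possible rational roots are divisors of -5. Testing r = 5 gives 0, so (r - 5) is a factor.
Divide: r³ - 10r² + 26r - 5 = (r - 5)(r² - 5r + 1).
Apply the quadratic formula to r² - 5r + 1 = 0: r = (5 ± √21)/2, i.e. r ≈ 4.7913 or r ≈ 0.2087.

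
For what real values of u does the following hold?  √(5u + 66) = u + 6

Square both sides: 5u + 66 = (u + 6)².
Expand and rearrange: u² + 7u - 30 = 0.
Solving gives u = 3 or u = -10.
Check each candidate in the original equation:
  u = 3: √(81) = 9, while u + 6 = 9 — valid.
  u = -10: √(16) = 4, while u + 6 = -4 — extraneous.

u = 3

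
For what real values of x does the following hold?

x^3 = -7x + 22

x = 2

Rearrange: x^3 + 7x - 22 = 0.
Possible rational roots are divisors of -22. Testing x = 2 gives 0, so (x - 2) is a factor.
Divide: x^3 + 7x - 22 = (x - 2)(x^2 + 2x + 11).
The quadratic x^2 + 2x + 11 has discriminant -40 < 0, so no further real roots.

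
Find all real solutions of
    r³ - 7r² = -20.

r = -1.5311 or r = 2 or r = 6.5311

Rearrange: r³ - 7r² + 20 = 0.
Possible rational roots are divisors of 20. Testing r = 2 gives 0, so (r - 2) is a factor.
Divide: r³ - 7r² + 20 = (r - 2)(r² - 5r - 10).
Apply the quadratic formula to r² - 5r - 10 = 0: r = (5 ± √65)/2, i.e. r ≈ 6.5311 or r ≈ -1.5311.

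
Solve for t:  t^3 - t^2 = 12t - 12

t = -3.4641 or t = 1 or t = 3.4641

Rearrange: t^3 - t^2 - 12t + 12 = 0.
Possible rational roots are divisors of 12. Testing t = 1 gives 0, so (t - 1) is a factor.
Divide: t^3 - t^2 - 12t + 12 = (t - 1)(t^2 - 12).
Apply the quadratic formula to t^2 - 12 = 0: t = (0 +/- sqrt(48))/2, i.e. t ~= 3.4641 or t ~= -3.4641.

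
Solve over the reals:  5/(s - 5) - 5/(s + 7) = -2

Multiply both sides by (s - 5)(s + 7):
5(s + 7) - 5(s - 5) = -2(s - 5)(s + 7).
Expand and collect terms: -2s² - 4s + 10 = 0.
By the quadratic formula, s = (4 ± √96) / -4, so s ≈ -3.4495 or s ≈ 1.4495.
Neither value makes a denominator zero (s ≠ 5, s ≠ -7), so both are valid.

s = -3.4495 or s = 1.4495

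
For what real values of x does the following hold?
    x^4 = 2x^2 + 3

Let u = x^2. The equation becomes u^2 - 2u - 3 = 0.
Factor: (u - 3)(u + 1) = 0, so u = 3 or u = -1.
x^2 = 3 gives x = +/-sqrt(3) ~= +/-1.7321.
x^2 = -1 < 0 has no real solution.

x = -1.7321 or x = 1.7321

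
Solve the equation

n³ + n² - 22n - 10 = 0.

Possible rational roots are divisors of -10. Testing n = -5 gives 0, so (n + 5) is a factor.
Divide: n³ + n² - 22n - 10 = (n + 5)(n² - 4n - 2).
Apply the quadratic formula to n² - 4n - 2 = 0: n = (4 ± √24)/2, i.e. n ≈ 4.4495 or n ≈ -0.4495.

n = -5 or n = -0.4495 or n = 4.4495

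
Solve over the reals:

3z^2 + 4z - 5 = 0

Discriminant: (4)^2 - 4*3*(-5) = 76.
Quadratic formula: z = (-4 +/- sqrt(76)) / 6.
So z = -2/3 + sqrt(19)/3 ~= 0.7863 or z = -sqrt(19)/3 - 2/3 ~= -2.1196.

z = -2.1196 or z = 0.7863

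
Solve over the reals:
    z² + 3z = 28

Bring every term to one side: z² + 3z - 28 = 0.
Factor: (z - 4)(z + 7) = 0.
So z = 4 or z = -7.

z = -7 or z = 4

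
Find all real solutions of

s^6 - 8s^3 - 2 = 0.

Let u = s^3. The equation becomes u^2 - 8u - 2 = 0.
By the quadratic formula, u = 4 + 3*sqrt(2) or u = 4 - 3*sqrt(2).
s^3 = 4 + 3*sqrt(2) gives s = (4 + 3*sqrt(2))^(1/3) ~= 2.02.
s^3 = 4 - 3*sqrt(2) gives s = -(-4 + 3*sqrt(2))^(1/3) ~= -0.6237.

s = -0.6237 or s = 2.02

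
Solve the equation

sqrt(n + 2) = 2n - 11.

n = 7

Square both sides: n + 2 = (2n - 11)^2.
Expand and rearrange: 4n^2 - 45n + 119 = 0.
Solving gives n = 7 or n = 4.25.
Check each candidate in the original equation:
  n = 7: sqrt(9) = 3, while 2n - 11 = 3 — valid.
  n = 4.25: sqrt(6.25) = 2.5, while 2n - 11 = -2.5 — extraneous.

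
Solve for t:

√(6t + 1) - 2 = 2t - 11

t = 8

Isolate the radical: √(6t + 1) = 2t - 9.
Square both sides: 6t + 1 = (2t - 9)².
Expand and rearrange: 4t² - 42t + 80 = 0.
Solving gives t = 8 or t = 2.5.
Check each candidate in the original equation:
  t = 8: √(49) = 7, while 2t - 9 = 7 — valid.
  t = 2.5: √(16) = 4, while 2t - 9 = -4 — extraneous.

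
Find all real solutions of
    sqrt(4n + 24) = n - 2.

n = 10

Square both sides: 4n + 24 = (n - 2)^2.
Expand and rearrange: n^2 - 8n - 20 = 0.
Solving gives n = 10 or n = -2.
Check each candidate in the original equation:
  n = 10: sqrt(64) = 8, while n - 2 = 8 — valid.
  n = -2: sqrt(16) = 4, while n - 2 = -4 — extraneous.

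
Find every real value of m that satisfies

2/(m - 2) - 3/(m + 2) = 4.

m = -2.6776 or m = 2.4276

Multiply both sides by (m - 2)(m + 2):
2(m + 2) - 3(m - 2) = 4(m - 2)(m + 2).
Expand and collect terms: 4m² + m - 26 = 0.
By the quadratic formula, m = (-1 ± √417) / 8, so m ≈ 2.4276 or m ≈ -2.6776.
Neither value makes a denominator zero (m ≠ 2, m ≠ -2), so both are valid.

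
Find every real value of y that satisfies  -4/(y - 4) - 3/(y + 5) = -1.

y = -3.0828 or y = 9.0828

Multiply both sides by (y - 4)(y + 5):
-4(y + 5) - 3(y - 4) = -(y - 4)(y + 5).
Expand and collect terms: -y² + 6y + 28 = 0.
By the quadratic formula, y = (-6 ± √148) / -2, so y ≈ -3.0828 or y ≈ 9.0828.
Neither value makes a denominator zero (y ≠ 4, y ≠ -5), so both are valid.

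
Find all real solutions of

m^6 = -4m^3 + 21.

Let u = m^3. The equation becomes u^2 + 4u - 21 = 0.
Factor: (u + 7)(u - 3) = 0, so u = -7 or u = 3.
m^3 = -7 gives m = -(7)^(1/3) ~= -1.9129.
m^3 = 3 gives m = (3)^(1/3) ~= 1.4422.

m = -1.9129 or m = 1.4422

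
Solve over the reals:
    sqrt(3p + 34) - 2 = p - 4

p = 10

Isolate the radical: sqrt(3p + 34) = p - 2.
Square both sides: 3p + 34 = (p - 2)^2.
Expand and rearrange: p^2 - 7p - 30 = 0.
Solving gives p = 10 or p = -3.
Check each candidate in the original equation:
  p = 10: sqrt(64) = 8, while p - 2 = 8 — valid.
  p = -3: sqrt(25) = 5, while p - 2 = -5 — extraneous.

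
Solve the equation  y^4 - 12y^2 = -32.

Let u = y^2. The equation becomes u^2 - 12u + 32 = 0.
Factor: (u - 8)(u - 4) = 0, so u = 8 or u = 4.
y^2 = 8 gives y = +/-2*sqrt(2) ~= +/-2.8284.
y^2 = 4 gives y = +/-2.

y = -2.8284 or y = -2 or y = 2 or y = 2.8284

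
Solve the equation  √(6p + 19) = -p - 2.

Square both sides: 6p + 19 = (-p - 2)².
Expand and rearrange: p² - 2p - 15 = 0.
Solving gives p = 5 or p = -3.
Check each candidate in the original equation:
  p = 5: √(49) = 7, while -p - 2 = -7 — extraneous.
  p = -3: √(1) = 1, while -p - 2 = 1 — valid.

p = -3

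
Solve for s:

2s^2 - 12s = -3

s = 0.2614 or s = 5.7386

Rearrange to standard form: 2s^2 - 12s + 3 = 0.
Discriminant: (-12)^2 - 4*2*3 = 120.
Quadratic formula: s = (12 +/- sqrt(120)) / 4.
So s = sqrt(30)/2 + 3 ~= 5.7386 or s = 3 - sqrt(30)/2 ~= 0.2614.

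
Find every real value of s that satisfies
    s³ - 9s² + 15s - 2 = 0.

s = 0.1459 or s = 2 or s = 6.8541

Possible rational roots are divisors of -2. Testing s = 2 gives 0, so (s - 2) is a factor.
Divide: s³ - 9s² + 15s - 2 = (s - 2)(s² - 7s + 1).
Apply the quadratic formula to s² - 7s + 1 = 0: s = (7 ± √45)/2, i.e. s ≈ 6.8541 or s ≈ 0.1459.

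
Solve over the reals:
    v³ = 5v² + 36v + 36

v = -3 or v = -1.2915 or v = 9.2915

Rearrange: v³ - 5v² - 36v - 36 = 0.
Possible rational roots are divisors of -36. Testing v = -3 gives 0, so (v + 3) is a factor.
Divide: v³ - 5v² - 36v - 36 = (v + 3)(v² - 8v - 12).
Apply the quadratic formula to v² - 8v - 12 = 0: v = (8 ± √112)/2, i.e. v ≈ 9.2915 or v ≈ -1.2915.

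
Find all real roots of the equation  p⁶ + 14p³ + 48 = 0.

Let u = p³. The equation becomes u² + 14u + 48 = 0.
Factor: (u + 8)(u + 6) = 0, so u = -8 or u = -6.
p³ = -8 gives p = -2.
p³ = -6 gives p = -∛(6) ≈ -1.8171.

p = -2 or p = -1.8171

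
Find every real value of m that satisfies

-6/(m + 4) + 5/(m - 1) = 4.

m = -5.25 or m = 2

Multiply both sides by (m + 4)(m - 1):
-6(m - 1) + 5(m + 4) = 4(m + 4)(m - 1).
Expand and collect terms: 4m^2 + 13m - 42 = 0.
Factor or apply the quadratic formula: m = 2 or m = -5.25.
Neither value makes a denominator zero (m != -4, m != 1), so both are valid.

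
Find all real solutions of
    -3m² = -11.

m = -1.9149 or m = 1.9149

Rearrange to standard form: -3m² + 11 = 0.
Discriminant: (0)² − 4·(-3)·11 = 132.
Quadratic formula: m = (0 ± √132) / (-6).
So m = -√(33)/3 ≈ -1.9149 or m = √(33)/3 ≈ 1.9149.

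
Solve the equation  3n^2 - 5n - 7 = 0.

n = -0.9067 or n = 2.5734

Discriminant: (-5)^2 - 4*3*(-7) = 109.
Quadratic formula: n = (5 +/- sqrt(109)) / 6.
So n = 5/6 + sqrt(109)/6 ~= 2.5734 or n = 5/6 - sqrt(109)/6 ~= -0.9067.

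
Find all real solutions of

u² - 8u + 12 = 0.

u = 2 or u = 6

Factor: (u - 2)(u - 6) = 0.
So u = 2 or u = 6.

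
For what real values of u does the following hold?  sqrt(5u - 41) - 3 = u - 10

Isolate the radical: sqrt(5u - 41) = u - 7.
Square both sides: 5u - 41 = (u - 7)^2.
Expand and rearrange: u^2 - 19u + 90 = 0.
Solving gives u = 10 or u = 9.
Check each candidate in the original equation:
  u = 10: sqrt(9) = 3, while u - 7 = 3 — valid.
  u = 9: sqrt(4) = 2, while u - 7 = 2 — valid.

u = 9 or u = 10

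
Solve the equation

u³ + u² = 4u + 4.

Rearrange: u³ + u² - 4u - 4 = 0.
Possible rational roots are divisors of -4. Testing u = -2 gives 0, so (u + 2) is a factor.
Divide: u³ + u² - 4u - 4 = (u + 2)(u² - u - 2).
Factor the quadratic: u = 2 or u = -1.

u = -2 or u = -1 or u = 2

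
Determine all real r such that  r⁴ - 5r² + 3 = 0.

Let u = r². The equation becomes u² - 5u + 3 = 0.
By the quadratic formula, u = √(13)/2 + 5/2 or u = 5/2 - √(13)/2.
r² = √(13)/2 + 5/2 gives r = ±√(√(13)/2 + 5/2) ≈ ±2.0743.
r² = 5/2 - √(13)/2 gives r = ±√(5/2 - √(13)/2) ≈ ±0.835.

r = -2.0743 or r = -0.835 or r = 0.835 or r = 2.0743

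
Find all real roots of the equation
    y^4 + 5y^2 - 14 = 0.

Let u = y^2. The equation becomes u^2 + 5u - 14 = 0.
Factor: (u + 7)(u - 2) = 0, so u = -7 or u = 2.
y^2 = -7 < 0 has no real solution.
y^2 = 2 gives y = +/-sqrt(2) ~= +/-1.4142.

y = -1.4142 or y = 1.4142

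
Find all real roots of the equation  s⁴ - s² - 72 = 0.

s = -3 or s = 3

Let u = s². The equation becomes u² - u - 72 = 0.
Factor: (u + 8)(u - 9) = 0, so u = -8 or u = 9.
s² = -8 < 0 has no real solution.
s² = 9 gives s = ±3.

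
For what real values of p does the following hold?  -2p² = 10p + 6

Rearrange to standard form: -2p² - 10p - 6 = 0.
Discriminant: (-10)² − 4·(-2)·(-6) = 52.
Quadratic formula: p = (10 ± √52) / (-4).
So p = -5/2 - √(13)/2 ≈ -4.3028 or p = -5/2 + √(13)/2 ≈ -0.6972.

p = -4.3028 or p = -0.6972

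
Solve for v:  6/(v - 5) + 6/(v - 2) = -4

Multiply both sides by (v - 5)(v - 2):
6(v - 2) + 6(v - 5) = -4(v - 5)(v - 2).
Expand and collect terms: -4v^2 + 16v + 2 = 0.
By the quadratic formula, v = (-16 +/- sqrt(288)) / -8, so v ~= -0.1213 or v ~= 4.1213.
Neither value makes a denominator zero (v != 5, v != 2), so both are valid.

v = -0.1213 or v = 4.1213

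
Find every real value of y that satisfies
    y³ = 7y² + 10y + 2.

Rearrange: y³ - 7y² - 10y - 2 = 0.
Possible rational roots are divisors of -2. Testing y = -1 gives 0, so (y + 1) is a factor.
Divide: y³ - 7y² - 10y - 2 = (y + 1)(y² - 8y - 2).
Apply the quadratic formula to y² - 8y - 2 = 0: y = (8 ± √72)/2, i.e. y ≈ 8.2426 or y ≈ -0.2426.

y = -1 or y = -0.2426 or y = 8.2426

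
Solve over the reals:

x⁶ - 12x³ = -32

x = 1.5874 or x = 2

Let u = x³. The equation becomes u² - 12u + 32 = 0.
Factor: (u - 8)(u - 4) = 0, so u = 8 or u = 4.
x³ = 8 gives x = 2.
x³ = 4 gives x = ∛(4) ≈ 1.5874.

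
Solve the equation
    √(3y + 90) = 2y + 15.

y = -3

Square both sides: 3y + 90 = (2y + 15)².
Expand and rearrange: 4y² + 57y + 135 = 0.
Solving gives y = -3 or y = -11.25.
Check each candidate in the original equation:
  y = -3: √(81) = 9, while 2y + 15 = 9 — valid.
  y = -11.25: √(56.25) = 7.5, while 2y + 15 = -7.5 — extraneous.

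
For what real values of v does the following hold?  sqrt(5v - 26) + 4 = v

v = 6 or v = 7

Isolate the radical: sqrt(5v - 26) = v - 4.
Square both sides: 5v - 26 = (v - 4)^2.
Expand and rearrange: v^2 - 13v + 42 = 0.
Solving gives v = 7 or v = 6.
Check each candidate in the original equation:
  v = 7: sqrt(9) = 3, while v - 4 = 3 — valid.
  v = 6: sqrt(4) = 2, while v - 4 = 2 — valid.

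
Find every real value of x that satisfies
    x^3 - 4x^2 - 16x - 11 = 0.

Possible rational roots are divisors of -11. Testing x = -1 gives 0, so (x + 1) is a factor.
Divide: x^3 - 4x^2 - 16x - 11 = (x + 1)(x^2 - 5x - 11).
Apply the quadratic formula to x^2 - 5x - 11 = 0: x = (5 +/- sqrt(69))/2, i.e. x ~= 6.6533 or x ~= -1.6533.

x = -1.6533 or x = -1 or x = 6.6533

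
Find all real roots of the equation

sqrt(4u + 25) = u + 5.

Square both sides: 4u + 25 = (u + 5)^2.
Expand and rearrange: u^2 + 6u = 0.
Solving gives u = 0 or u = -6.
Check each candidate in the original equation:
  u = 0: sqrt(25) = 5, while u + 5 = 5 — valid.
  u = -6: sqrt(1) = 1, while u + 5 = -1 — extraneous.

u = 0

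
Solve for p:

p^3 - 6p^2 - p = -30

p = -2 or p = 3 or p = 5

Rearrange: p^3 - 6p^2 - p + 30 = 0.
Possible rational roots are divisors of 30. Testing p = 5 gives 0, so (p - 5) is a factor.
Divide: p^3 - 6p^2 - p + 30 = (p - 5)(p^2 - p - 6).
Factor the quadratic: p = 3 or p = -2.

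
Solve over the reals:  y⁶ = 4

Let u = y³. The equation becomes u² - 4 = 0.
Factor: (u - 2)(u + 2) = 0, so u = 2 or u = -2.
y³ = 2 gives y = ∛(2) ≈ 1.2599.
y³ = -2 gives y = -∛(2) ≈ -1.2599.

y = -1.2599 or y = 1.2599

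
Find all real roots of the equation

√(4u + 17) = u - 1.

Square both sides: 4u + 17 = (u - 1)².
Expand and rearrange: u² - 6u - 16 = 0.
Solving gives u = 8 or u = -2.
Check each candidate in the original equation:
  u = 8: √(49) = 7, while u - 1 = 7 — valid.
  u = -2: √(9) = 3, while u - 1 = -3 — extraneous.

u = 8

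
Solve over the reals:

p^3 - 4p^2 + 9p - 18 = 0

p = 3

Possible rational roots are divisors of -18. Testing p = 3 gives 0, so (p - 3) is a factor.
Divide: p^3 - 4p^2 + 9p - 18 = (p - 3)(p^2 - p + 6).
The quadratic p^2 - p + 6 has discriminant -23 < 0, so no further real roots.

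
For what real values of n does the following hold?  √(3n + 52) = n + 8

Square both sides: 3n + 52 = (n + 8)².
Expand and rearrange: n² + 13n + 12 = 0.
Solving gives n = -1 or n = -12.
Check each candidate in the original equation:
  n = -1: √(49) = 7, while n + 8 = 7 — valid.
  n = -12: √(16) = 4, while n + 8 = -4 — extraneous.

n = -1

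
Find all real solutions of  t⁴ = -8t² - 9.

No real solutions.

Let u = t². The equation becomes u² + 8u + 9 = 0.
By the quadratic formula, u = -4 + √(7) or u = -4 - √(7).
t² = -4 + √(7) < 0 has no real solution.
t² = -4 - √(7) < 0 has no real solution.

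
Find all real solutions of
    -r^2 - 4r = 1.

r = -3.7321 or r = -0.2679

Rearrange to standard form: -r^2 - 4r - 1 = 0.
Discriminant: (-4)^2 - 4*(-1)*(-1) = 12.
Quadratic formula: r = (4 +/- sqrt(12)) / (-2).
So r = -2 - sqrt(3) ~= -3.7321 or r = -2 + sqrt(3) ~= -0.2679.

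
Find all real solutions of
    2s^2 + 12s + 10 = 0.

Factor: 2(s + 5)(s + 1) = 0.
So s = -5 or s = -1.

s = -5 or s = -1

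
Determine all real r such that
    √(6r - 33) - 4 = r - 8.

r = 7

Isolate the radical: √(6r - 33) = r - 4.
Square both sides: 6r - 33 = (r - 4)².
Expand and rearrange: r² - 14r + 49 = 0.
This gives the repeated root r = 7.
Check in the original equation:
  r = 7: √(9) = 3, while r - 4 = 3 — valid.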